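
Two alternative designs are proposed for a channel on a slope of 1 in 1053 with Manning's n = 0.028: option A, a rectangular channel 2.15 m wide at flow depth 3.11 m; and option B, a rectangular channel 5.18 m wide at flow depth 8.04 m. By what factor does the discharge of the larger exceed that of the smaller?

Channel A: Flow area A = b·y = 2.15 × 3.11 = 6.686 m². Wetted perimeter P = b + 2y = 2.15 + 2×3.11 = 8.37 m. Hydraulic radius R = A/P = 6.686/8.37 = 0.7989 m. Q_A = (1/0.028)·6.686·0.7989^(2/3)·√0.0009497 = 6.336 m³/s.
Channel B: Flow area A = b·y = 5.18 × 8.04 = 41.65 m². Wetted perimeter P = b + 2y = 5.18 + 2×8.04 = 21.26 m. Hydraulic radius R = A/P = 41.65/21.26 = 1.959 m. Q_B = (1/0.028)·41.65·1.959^(2/3)·√0.0009497 = 71.76 m³/s.
The larger discharge is 71.76 m³/s and the smaller is 6.336 m³/s; the ratio is 11.3.

11.3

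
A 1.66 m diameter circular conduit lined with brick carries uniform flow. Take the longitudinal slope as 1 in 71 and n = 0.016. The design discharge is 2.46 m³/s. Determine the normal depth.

Manning's equation rearranged: A R^(2/3) = nQ / (1·√S) = 0.016 × 2.46 / (√0.01408) = 0.3317.
Try y = 0.498 m: A R^(2/3) = 0.2358 — too small.
Try y = 0.596 m: A R^(2/3) = 0.3322 — ≈ 0.3317.

y_n = 0.596 m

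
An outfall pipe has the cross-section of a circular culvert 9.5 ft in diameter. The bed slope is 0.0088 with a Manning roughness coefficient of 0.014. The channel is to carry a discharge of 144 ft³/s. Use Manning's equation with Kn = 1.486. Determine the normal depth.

Manning's equation rearranged: A R^(2/3) = nQ / (1.486·√S) = 0.014 × 144 / (1.486 × √0.0088) = 14.46.
Try y = 1.59 ft: A R^(2/3) = 7.685 — low.
Try y = 2.72 ft: A R^(2/3) = 22.57 — high.
Try y = 2.17 ft: A R^(2/3) = 14.44 — ≈ 14.46.

y_n = 2.17 ft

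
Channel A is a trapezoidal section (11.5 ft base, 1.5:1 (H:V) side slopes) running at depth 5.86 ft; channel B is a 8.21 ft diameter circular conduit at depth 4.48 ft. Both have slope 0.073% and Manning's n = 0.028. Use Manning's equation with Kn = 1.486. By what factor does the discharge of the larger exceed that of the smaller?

Channel A: With bottom width b = 11.5 ft and side slope z = 1.5: A = (b + zy)y = (11.5 + 1.5×5.86)×5.86 = 118.9 ft²; P = b + 2y√(1+z²) = 11.5 + 2×5.86×1.803 = 32.63 ft. Hydraulic radius R = A/P = 118.9/32.63 = 3.644 ft. Q_A = (1.486/0.028)·118.9·3.644^(2/3)·√0.00073 = 403.7 ft³/s.
Channel B: For a circular section of diameter D = 8.21 ft at depth y = 4.48 ft, the central angle is θ = 2 arccos(1 − 2y/D) = 3.325 rad. Then A = (D²/8)(θ − sin θ) = 29.54 ft² and P = Dθ/2 = 13.65 ft. Hydraulic radius R = A/P = 29.54/13.65 = 2.165 ft. Q_B = (1.486/0.028)·29.54·2.165^(2/3)·√0.00073 = 70.89 ft³/s.
The larger discharge is 403.7 ft³/s and the smaller is 70.89 ft³/s; the ratio is 5.69.

5.69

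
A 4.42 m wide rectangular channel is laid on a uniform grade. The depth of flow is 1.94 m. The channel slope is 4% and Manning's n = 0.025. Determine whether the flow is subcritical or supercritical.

supercritical

Flow area A = b·y = 4.42 × 1.94 = 8.575 m². Wetted perimeter P = b + 2y = 4.42 + 2×1.94 = 8.3 m.
Hydraulic radius R = A/P = 8.575/8.3 = 1.033 m.
V = (1/n) R^(2/3) √S = (1/0.025) × 1.033^(2/3) × √0.04 = 8.176 m/s. Hydraulic depth D_h = A/T = 8.575/4.42 = 1.94 m.
Froude number Fr = V/√(g·D_h) = 8.176/√(9.81×1.94) = 1.87, which is greater than 1, so the flow is supercritical.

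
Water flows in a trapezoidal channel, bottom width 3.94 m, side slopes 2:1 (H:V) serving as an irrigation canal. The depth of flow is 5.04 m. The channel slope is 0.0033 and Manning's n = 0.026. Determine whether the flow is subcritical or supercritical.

With bottom width b = 3.94 m and side slope z = 2: A = (b + zy)y = (3.94 + 2×5.04)×5.04 = 70.66 m²; P = b + 2y√(1+z²) = 3.94 + 2×5.04×2.236 = 26.48 m.
Hydraulic radius R = A/P = 70.66/26.48 = 2.669 m.
V = (1/n) R^(2/3) √S = (1/0.026) × 2.669^(2/3) × √0.0033 = 4.251 m/s. Hydraulic depth D_h = A/T = 70.66/24.1 = 2.932 m.
Froude number Fr = V/√(g·D_h) = 4.251/√(9.81×2.932) = 0.793, which is less than 1, so the flow is subcritical.

subcritical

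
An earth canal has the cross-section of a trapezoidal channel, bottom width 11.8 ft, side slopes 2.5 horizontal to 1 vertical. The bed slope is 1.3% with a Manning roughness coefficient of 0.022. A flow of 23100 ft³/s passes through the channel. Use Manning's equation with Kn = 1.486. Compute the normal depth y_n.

Manning's equation rearranged: A R^(2/3) = nQ / (1.486·√S) = 0.022 × 23100 / (1.486 × √0.013) = 2999.
Trying y = 12.3 ft: A R^(2/3) = 1861 — low.
Trying y = 18.3 ft: A R^(2/3) = 4739 — high.
Trying y = 15.1 ft: A R^(2/3) = 3002 — ≈ 2999.

y_n = 15.1 ft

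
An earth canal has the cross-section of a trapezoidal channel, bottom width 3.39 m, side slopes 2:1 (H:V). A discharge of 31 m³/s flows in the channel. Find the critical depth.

y_c = 1.52 m

At critical depth, Q² T / (g A³) = 1, i.e. A³/T = Q²/g = 31²/9.81 = 97.96.
Try y = 1.12 m: A³/T = 31.86 — low.
Try y = 1.52 m: A³/T = 98.59 — matches.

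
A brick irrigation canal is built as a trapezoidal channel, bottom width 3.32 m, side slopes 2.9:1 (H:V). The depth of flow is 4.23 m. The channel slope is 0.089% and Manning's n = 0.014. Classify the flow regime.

subcritical

With bottom width b = 3.32 m and side slope z = 2.9: A = (b + zy)y = (3.32 + 2.9×4.23)×4.23 = 65.93 m²; P = b + 2y√(1+z²) = 3.32 + 2×4.23×3.068 = 29.27 m.
Hydraulic radius R = A/P = 65.93/29.27 = 2.252 m.
V = (1/n) R^(2/3) √S = (1/0.014) × 2.252^(2/3) × √0.00089 = 3.662 m/s. Hydraulic depth D_h = A/T = 65.93/27.85 = 2.367 m.
Froude number Fr = V/√(g·D_h) = 3.662/√(9.81×2.367) = 0.76, which is less than 1, so the flow is subcritical.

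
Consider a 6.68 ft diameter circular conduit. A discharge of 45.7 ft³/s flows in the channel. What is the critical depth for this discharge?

y_c = 1.74 ft

At critical depth, Q² T / (g A³) = 1, i.e. A³/T = Q²/g = 45.7²/32.2 = 64.86.
Trying y = 1.21 ft: A³/T = 15.76 — too small.
Trying y = 1.95 ft: A³/T = 101.6 — too large.
Trying y = 1.74 ft: A³/T = 65.24 — close enough.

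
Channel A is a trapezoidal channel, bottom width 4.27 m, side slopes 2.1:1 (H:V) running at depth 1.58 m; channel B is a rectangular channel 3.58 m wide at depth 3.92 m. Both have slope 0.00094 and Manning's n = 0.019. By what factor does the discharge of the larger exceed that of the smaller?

1.32

Channel A: With bottom width b = 4.27 m and side slope z = 2.1: A = (b + zy)y = (4.27 + 2.1×1.58)×1.58 = 11.99 m²; P = b + 2y√(1+z²) = 4.27 + 2×1.58×2.326 = 11.62 m. Hydraulic radius R = A/P = 11.99/11.62 = 1.032 m. Q_A = (1/0.019)·11.99·1.032^(2/3)·√0.00094 = 19.75 m³/s.
Channel B: Flow area A = b·y = 3.58 × 3.92 = 14.03 m². Wetted perimeter P = b + 2y = 3.58 + 2×3.92 = 11.42 m. Hydraulic radius R = A/P = 14.03/11.42 = 1.229 m. Q_B = (1/0.019)·14.03·1.229^(2/3)·√0.00094 = 25.98 m³/s.
The larger discharge is 25.98 m³/s and the smaller is 19.75 m³/s; the ratio is 1.32.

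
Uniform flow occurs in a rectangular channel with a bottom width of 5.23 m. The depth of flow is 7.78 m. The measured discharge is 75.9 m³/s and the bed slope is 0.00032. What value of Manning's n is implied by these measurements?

n = 0.015

Flow area A = b·y = 5.23 × 7.78 = 40.69 m². Wetted perimeter P = b + 2y = 5.23 + 2×7.78 = 20.79 m.
Hydraulic radius R = A/P = 40.69/20.79 = 1.957 m.
Rearranging Manning's equation: n = (1/Q) A R^(2/3) S^(1/2) = (1/75.9) × 40.69 × 1.957^(2/3) × √0.00032 = 0.015.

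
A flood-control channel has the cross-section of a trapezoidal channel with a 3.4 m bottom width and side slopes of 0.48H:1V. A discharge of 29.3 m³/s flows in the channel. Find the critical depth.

y_c = 1.8 m

At critical depth, Q² T / (g A³) = 1, i.e. A³/T = Q²/g = 29.3²/9.81 = 87.51.
At y = 2.14 m: A³/T = 155.9 — too large.
At y = 1.8 m: A³/T = 88.17 — matches.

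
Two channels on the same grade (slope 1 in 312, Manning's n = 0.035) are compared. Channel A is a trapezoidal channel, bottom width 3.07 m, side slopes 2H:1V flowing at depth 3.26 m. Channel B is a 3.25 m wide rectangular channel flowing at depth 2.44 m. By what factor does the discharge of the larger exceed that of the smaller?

5.87

Channel A: With bottom width b = 3.07 m and side slope z = 2: A = (b + zy)y = (3.07 + 2×3.26)×3.26 = 31.26 m²; P = b + 2y√(1+z²) = 3.07 + 2×3.26×2.236 = 17.65 m. Hydraulic radius R = A/P = 31.26/17.65 = 1.771 m. Q_A = (1/0.035)·31.26·1.771^(2/3)·√0.003205 = 74.03 m³/s.
Channel B: Flow area A = b·y = 3.25 × 2.44 = 7.93 m². Wetted perimeter P = b + 2y = 3.25 + 2×2.44 = 8.13 m. Hydraulic radius R = A/P = 7.93/8.13 = 0.9754 m. Q_B = (1/0.035)·7.93·0.9754^(2/3)·√0.003205 = 12.62 m³/s.
The larger discharge is 74.03 m³/s and the smaller is 12.62 m³/s; the ratio is 5.87.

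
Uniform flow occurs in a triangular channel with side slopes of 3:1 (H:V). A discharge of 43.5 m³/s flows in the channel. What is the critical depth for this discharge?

y_c = 2.12 m

At critical depth, Q² T / (g A³) = 1, i.e. A³/T = Q²/g = 43.5²/9.81 = 192.9.
Trying y = 2.67 m: A³/T = 610.6 — too large.
Trying y = 1.56 m: A³/T = 41.58 — too small.
Trying y = 2.12 m: A³/T = 192.7 — close enough.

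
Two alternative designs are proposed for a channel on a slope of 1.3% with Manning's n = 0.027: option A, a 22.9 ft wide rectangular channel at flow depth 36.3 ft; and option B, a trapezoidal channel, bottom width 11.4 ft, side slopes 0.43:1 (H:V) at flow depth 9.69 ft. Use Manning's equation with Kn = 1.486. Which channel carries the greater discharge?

Channel A: Flow area A = b·y = 22.9 × 36.3 = 831.3 ft². Wetted perimeter P = b + 2y = 22.9 + 2×36.3 = 95.5 ft. Hydraulic radius R = A/P = 831.3/95.5 = 8.704 ft. Q_A = (1.486/0.027)·831.3·8.704^(2/3)·√0.013 = 22070 ft³/s.
Channel B: With bottom width b = 11.4 ft and side slope z = 0.43: A = (b + zy)y = (11.4 + 0.43×9.69)×9.69 = 150.8 ft²; P = b + 2y√(1+z²) = 11.4 + 2×9.69×1.089 = 32.5 ft. Hydraulic radius R = A/P = 150.8/32.5 = 4.642 ft. Q_B = (1.486/0.027)·150.8·4.642^(2/3)·√0.013 = 2634 ft³/s.
Q_A = 22070 ft³/s vs Q_B = 2634 ft³/s, so channel A carries more.

channel A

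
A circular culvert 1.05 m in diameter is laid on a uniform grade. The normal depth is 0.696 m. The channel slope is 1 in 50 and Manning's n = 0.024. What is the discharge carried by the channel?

For a circular section of diameter D = 1.05 m at depth y = 0.696 m, the central angle is θ = 2 arccos(1 − 2y/D) = 3.805 rad. Then A = (D²/8)(θ − sin θ) = 0.6093 m² and P = Dθ/2 = 1.998 m.
Hydraulic radius R = A/P = 0.6093/1.998 = 0.305 m.
Manning's equation: Q = (1/n) A R^(2/3) S^(1/2) = (1/0.024) × 0.6093 × 0.305^(2/3) × 0.02^(1/2) = 1.63 m³/s.

Q = 1.63 m³/s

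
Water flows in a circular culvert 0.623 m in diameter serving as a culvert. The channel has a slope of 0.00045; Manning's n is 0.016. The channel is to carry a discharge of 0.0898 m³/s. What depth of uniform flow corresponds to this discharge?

y_n = 0.409 m

Manning's equation rearranged: A R^(2/3) = nQ / (1·√S) = 0.016 × 0.0898 / (√0.00045) = 0.06773.
At y = 0.345 m: A R^(2/3) = 0.05226 — low.
At y = 0.502 m: A R^(2/3) = 0.08686 — high.
At y = 0.409 m: A R^(2/3) = 0.0677 — matches.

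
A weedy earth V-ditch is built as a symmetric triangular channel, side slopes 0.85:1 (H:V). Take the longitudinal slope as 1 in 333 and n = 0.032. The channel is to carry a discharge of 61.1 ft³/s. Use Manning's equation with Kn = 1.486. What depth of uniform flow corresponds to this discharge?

y_n = 4.64 ft

Manning's equation rearranged: A R^(2/3) = nQ / (1.486·√S) = 0.032 × 61.1 / (1.486 × √0.003003) = 24.01.
At y = 5.74 ft: A R^(2/3) = 42.34 — over.
At y = 3.23 ft: A R^(2/3) = 9.138 — short.
At y = 4.64 ft: A R^(2/3) = 24.01 — close enough.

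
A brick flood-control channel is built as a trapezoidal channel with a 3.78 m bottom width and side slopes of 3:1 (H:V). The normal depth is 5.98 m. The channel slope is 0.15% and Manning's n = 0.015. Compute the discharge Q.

Q = 716 m³/s

With bottom width b = 3.78 m and side slope z = 3: A = (b + zy)y = (3.78 + 3×5.98)×5.98 = 129.9 m²; P = b + 2y√(1+z²) = 3.78 + 2×5.98×3.162 = 41.6 m.
Hydraulic radius R = A/P = 129.9/41.6 = 3.122 m.
Manning's equation: Q = (1/n) A R^(2/3) S^(1/2) = (1/0.015) × 129.9 × 3.122^(2/3) × 0.0015^(1/2) = 716 m³/s.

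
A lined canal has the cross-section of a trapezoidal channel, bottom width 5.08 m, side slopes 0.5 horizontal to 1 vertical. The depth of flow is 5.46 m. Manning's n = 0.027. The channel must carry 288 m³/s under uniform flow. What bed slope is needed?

S = 0.00998

With bottom width b = 5.08 m and side slope z = 0.5: A = (b + zy)y = (5.08 + 0.5×5.46)×5.46 = 42.64 m²; P = b + 2y√(1+z²) = 5.08 + 2×5.46×1.118 = 17.29 m.
Hydraulic radius R = A/P = 42.64/17.29 = 2.466 m.
From Manning's equation, S = [nQ / (1 A R^(2/3))]² = [0.027 × 288 / (1 × 42.64 × 2.466^(2/3))]² = 0.00998.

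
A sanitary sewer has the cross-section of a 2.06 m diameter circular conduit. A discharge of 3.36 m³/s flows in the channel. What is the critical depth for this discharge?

At critical depth, Q² T / (g A³) = 1, i.e. A³/T = Q²/g = 3.36²/9.81 = 1.151.
Try y = 0.679 m: A³/T = 0.4535 — too small.
Try y = 0.865 m: A³/T = 1.152 — close enough.

y_c = 0.865 m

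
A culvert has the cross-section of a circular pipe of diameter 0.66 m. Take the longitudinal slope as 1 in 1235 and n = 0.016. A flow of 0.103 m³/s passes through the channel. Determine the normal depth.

y_n = 0.354 m

Manning's equation rearranged: A R^(2/3) = nQ / (1·√S) = 0.016 × 0.103 / (√0.0008097) = 0.05791.
Trying y = 0.408 m: A R^(2/3) = 0.07234 — high.
Trying y = 0.252 m: A R^(2/3) = 0.03184 — low.
Trying y = 0.354 m: A R^(2/3) = 0.05786 — matches.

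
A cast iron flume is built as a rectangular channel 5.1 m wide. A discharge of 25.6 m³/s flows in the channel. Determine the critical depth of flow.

y_c = 1.37 m

For a rectangular channel, critical depth y_c = (q²/g)^(1/3) where q = Q/b = 25.6/5.1 = 5.02 m²/s.
So y_c = (5.02²/9.81)^(1/3) = 1.37 m.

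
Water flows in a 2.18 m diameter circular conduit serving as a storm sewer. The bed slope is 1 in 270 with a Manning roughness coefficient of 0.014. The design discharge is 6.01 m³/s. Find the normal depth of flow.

Manning's equation rearranged: A R^(2/3) = nQ / (1·√S) = 0.014 × 6.01 / (√0.003704) = 1.383.
Try y = 0.817 m: A R^(2/3) = 0.7442 — short.
Try y = 1.16 m: A R^(2/3) = 1.382 — matches.

y_n = 1.16 m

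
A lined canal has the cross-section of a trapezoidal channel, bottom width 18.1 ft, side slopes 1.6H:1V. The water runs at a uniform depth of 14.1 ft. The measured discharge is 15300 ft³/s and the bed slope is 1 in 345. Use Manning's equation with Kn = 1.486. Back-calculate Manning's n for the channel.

n = 0.012

With bottom width b = 18.1 ft and side slope z = 1.6: A = (b + zy)y = (18.1 + 1.6×14.1)×14.1 = 573.3 ft²; P = b + 2y√(1+z²) = 18.1 + 2×14.1×1.887 = 71.31 ft.
Hydraulic radius R = A/P = 573.3/71.31 = 8.04 ft.
Rearranging Manning's equation: n = (1.486/Q) A R^(2/3) S^(1/2) = (1.486/15300) × 573.3 × 8.04^(2/3) × √0.002899 = 0.012.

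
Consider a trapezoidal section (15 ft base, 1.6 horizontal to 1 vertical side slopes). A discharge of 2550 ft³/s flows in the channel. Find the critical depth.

y_c = 7.39 ft

At critical depth, Q² T / (g A³) = 1, i.e. A³/T = Q²/g = 2550²/32.2 = 201900.
At y = 5.77 ft: A³/T = 81680 — low.
At y = 8.41 ft: A³/T = 327000 — high.
At y = 7.39 ft: A³/T = 201500 — matches.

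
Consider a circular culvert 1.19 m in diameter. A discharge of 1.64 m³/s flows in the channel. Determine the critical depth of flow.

At critical depth, Q² T / (g A³) = 1, i.e. A³/T = Q²/g = 1.64²/9.81 = 0.2742.
Try y = 0.806 m: A³/T = 0.4633 — over.
Try y = 0.551 m: A³/T = 0.1077 — short.
Try y = 0.704 m: A³/T = 0.2748 — ≈ 0.2742.

y_c = 0.704 m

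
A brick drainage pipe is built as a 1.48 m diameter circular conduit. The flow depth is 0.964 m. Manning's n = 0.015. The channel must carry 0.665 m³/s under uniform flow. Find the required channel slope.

S = 0.00022

For a circular section of diameter D = 1.48 m at depth y = 0.964 m, the central angle is θ = 2 arccos(1 − 2y/D) = 3.757 rad. Then A = (D²/8)(θ − sin θ) = 1.187 m² and P = Dθ/2 = 2.78 m.
Hydraulic radius R = A/P = 1.187/2.78 = 0.4268 m.
From Manning's equation, S = [nQ / (1 A R^(2/3))]² = [0.015 × 0.665 / (1 × 1.187 × 0.4268^(2/3))]² = 0.00022.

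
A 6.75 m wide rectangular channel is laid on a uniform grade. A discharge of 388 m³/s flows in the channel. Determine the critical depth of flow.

For a rectangular channel, critical depth y_c = (q²/g)^(1/3) where q = Q/b = 388/6.75 = 57.48 m²/s.
So y_c = (57.48²/9.81)^(1/3) = 6.96 m.

y_c = 6.96 m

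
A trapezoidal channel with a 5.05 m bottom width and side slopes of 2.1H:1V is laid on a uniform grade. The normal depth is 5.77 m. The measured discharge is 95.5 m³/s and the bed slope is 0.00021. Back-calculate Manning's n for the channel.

With bottom width b = 5.05 m and side slope z = 2.1: A = (b + zy)y = (5.05 + 2.1×5.77)×5.77 = 99.05 m²; P = b + 2y√(1+z²) = 5.05 + 2×5.77×2.326 = 31.89 m.
Hydraulic radius R = A/P = 99.05/31.89 = 3.106 m.
Rearranging Manning's equation: n = (1/Q) A R^(2/3) S^(1/2) = (1/95.5) × 99.05 × 3.106^(2/3) × √0.00021 = 0.032.

n = 0.032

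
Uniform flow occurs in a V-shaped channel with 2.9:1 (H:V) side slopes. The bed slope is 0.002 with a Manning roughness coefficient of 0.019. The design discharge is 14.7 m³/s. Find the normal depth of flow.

Manning's equation rearranged: A R^(2/3) = nQ / (1·√S) = 0.019 × 14.7 / (√0.002) = 6.245.
At y = 1.17 m: A R^(2/3) = 2.675 — too small.
At y = 1.61 m: A R^(2/3) = 6.266 — ≈ 6.245.

y_n = 1.61 m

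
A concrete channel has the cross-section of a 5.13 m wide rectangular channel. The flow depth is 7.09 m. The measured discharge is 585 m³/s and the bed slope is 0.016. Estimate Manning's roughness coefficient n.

n = 0.012

Flow area A = b·y = 5.13 × 7.09 = 36.37 m². Wetted perimeter P = b + 2y = 5.13 + 2×7.09 = 19.31 m.
Hydraulic radius R = A/P = 36.37/19.31 = 1.884 m.
Rearranging Manning's equation: n = (1/Q) A R^(2/3) S^(1/2) = (1/585) × 36.37 × 1.884^(2/3) × √0.016 = 0.012.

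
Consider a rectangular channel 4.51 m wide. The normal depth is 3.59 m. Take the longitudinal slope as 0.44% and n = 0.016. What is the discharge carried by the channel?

Flow area A = b·y = 4.51 × 3.59 = 16.19 m². Wetted perimeter P = b + 2y = 4.51 + 2×3.59 = 11.69 m.
Hydraulic radius R = A/P = 16.19/11.69 = 1.385 m.
Manning's equation: Q = (1/n) A R^(2/3) S^(1/2) = (1/0.016) × 16.19 × 1.385^(2/3) × 0.0044^(1/2) = 83.4 m³/s.

Q = 83.4 m³/s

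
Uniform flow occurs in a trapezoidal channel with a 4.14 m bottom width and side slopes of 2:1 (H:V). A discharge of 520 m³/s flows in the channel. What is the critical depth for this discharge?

y_c = 5.79 m

At critical depth, Q² T / (g A³) = 1, i.e. A³/T = Q²/g = 520²/9.81 = 27560.
At y = 4.1 m: A³/T = 6305 — too small.
At y = 6.47 m: A³/T = 44950 — too large.
At y = 5.79 m: A³/T = 27620 — matches.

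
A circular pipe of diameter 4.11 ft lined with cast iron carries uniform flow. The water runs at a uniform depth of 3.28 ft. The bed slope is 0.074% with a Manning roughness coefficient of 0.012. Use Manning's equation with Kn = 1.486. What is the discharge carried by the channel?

Q = 44.4 ft³/s

For a circular section of diameter D = 4.11 ft at depth y = 3.28 ft, the central angle is θ = 2 arccos(1 − 2y/D) = 4.419 rad. Then A = (D²/8)(θ − sin θ) = 11.35 ft² and P = Dθ/2 = 9.081 ft.
Hydraulic radius R = A/P = 11.35/9.081 = 1.25 ft.
Manning's equation: Q = (1.486/n) A R^(2/3) S^(1/2) = (1.486/0.012) × 11.35 × 1.25^(2/3) × 0.00074^(1/2) = 44.4 ft³/s.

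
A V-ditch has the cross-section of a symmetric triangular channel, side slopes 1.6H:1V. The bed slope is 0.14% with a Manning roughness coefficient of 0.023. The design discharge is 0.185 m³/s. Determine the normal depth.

y_n = 0.46 m

Manning's equation rearranged: A R^(2/3) = nQ / (1·√S) = 0.023 × 0.185 / (√0.0014) = 0.1137.
Trying y = 0.545 m: A R^(2/3) = 0.179 — high.
Trying y = 0.385 m: A R^(2/3) = 0.07084 — low.
Trying y = 0.46 m: A R^(2/3) = 0.1139 — matches.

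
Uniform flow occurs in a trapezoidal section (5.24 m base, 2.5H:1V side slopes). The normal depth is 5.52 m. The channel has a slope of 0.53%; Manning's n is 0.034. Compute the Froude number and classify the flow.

With bottom width b = 5.24 m and side slope z = 2.5: A = (b + zy)y = (5.24 + 2.5×5.52)×5.52 = 105.1 m²; P = b + 2y√(1+z²) = 5.24 + 2×5.52×2.693 = 34.97 m.
Hydraulic radius R = A/P = 105.1/34.97 = 3.006 m.
V = (1/n) R^(2/3) √S = (1/0.034) × 3.006^(2/3) × √0.0053 = 4.46 m/s. Hydraulic depth D_h = A/T = 105.1/32.84 = 3.2 m.
Froude number Fr = V/√(g·D_h) = 4.46/√(9.81×3.2) = 0.796, which is less than 1, so the flow is subcritical.

subcritical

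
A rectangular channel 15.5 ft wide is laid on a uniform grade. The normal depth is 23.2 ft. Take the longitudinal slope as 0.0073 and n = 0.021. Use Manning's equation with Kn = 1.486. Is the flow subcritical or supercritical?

subcritical

Flow area A = b·y = 15.5 × 23.2 = 359.6 ft². Wetted perimeter P = b + 2y = 15.5 + 2×23.2 = 61.9 ft.
Hydraulic radius R = A/P = 359.6/61.9 = 5.809 ft.
V = (1.486/n) R^(2/3) √S = (1.486/0.021) × 5.809^(2/3) × √0.0073 = 19.54 ft/s. Hydraulic depth D_h = A/T = 359.6/15.5 = 23.2 ft.
Froude number Fr = V/√(g·D_h) = 19.54/√(32.2×23.2) = 0.715, which is less than 1, so the flow is subcritical.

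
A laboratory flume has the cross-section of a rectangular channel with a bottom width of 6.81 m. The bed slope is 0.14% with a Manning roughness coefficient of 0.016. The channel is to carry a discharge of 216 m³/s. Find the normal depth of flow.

y_n = 7.66 m

Manning's equation rearranged: A R^(2/3) = nQ / (1·√S) = 0.016 × 216 / (√0.0014) = 92.37.
Trying y = 6.28 m: A R^(2/3) = 72.51 — short.
Trying y = 9.46 m: A R^(2/3) = 118.8 — over.
Trying y = 7.66 m: A R^(2/3) = 92.39 — close enough.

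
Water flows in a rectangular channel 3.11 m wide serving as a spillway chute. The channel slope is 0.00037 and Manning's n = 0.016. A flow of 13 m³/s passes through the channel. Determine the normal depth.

y_n = 3.34 m

Manning's equation rearranged: A R^(2/3) = nQ / (1·√S) = 0.016 × 13 / (√0.00037) = 10.81.
At y = 2.35 m: A R^(2/3) = 6.992 — too small.
At y = 3.68 m: A R^(2/3) = 12.14 — too large.
At y = 3.34 m: A R^(2/3) = 10.81 — ≈ 10.81.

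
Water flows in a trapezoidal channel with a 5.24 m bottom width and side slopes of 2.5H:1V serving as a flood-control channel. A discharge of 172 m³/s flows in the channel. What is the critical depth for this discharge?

At critical depth, Q² T / (g A³) = 1, i.e. A³/T = Q²/g = 172²/9.81 = 3016.
At y = 2.43 m: A³/T = 1195 — low.
At y = 3.62 m: A³/T = 5931 — high.
At y = 3.07 m: A³/T = 3027 — matches.

y_c = 3.07 m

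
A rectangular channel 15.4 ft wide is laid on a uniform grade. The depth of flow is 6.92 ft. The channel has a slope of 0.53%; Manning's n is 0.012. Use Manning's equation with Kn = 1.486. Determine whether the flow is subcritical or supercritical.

supercritical

Flow area A = b·y = 15.4 × 6.92 = 106.6 ft². Wetted perimeter P = b + 2y = 15.4 + 2×6.92 = 29.24 ft.
Hydraulic radius R = A/P = 106.6/29.24 = 3.645 ft.
V = (1.486/n) R^(2/3) √S = (1.486/0.012) × 3.645^(2/3) × √0.0053 = 21.35 ft/s. Hydraulic depth D_h = A/T = 106.6/15.4 = 6.92 ft.
Froude number Fr = V/√(g·D_h) = 21.35/√(32.2×6.92) = 1.43, which is greater than 1, so the flow is supercritical.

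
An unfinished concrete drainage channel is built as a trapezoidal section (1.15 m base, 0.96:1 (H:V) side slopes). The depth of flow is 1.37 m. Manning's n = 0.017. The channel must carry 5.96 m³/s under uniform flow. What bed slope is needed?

With bottom width b = 1.15 m and side slope z = 0.96: A = (b + zy)y = (1.15 + 0.96×1.37)×1.37 = 3.377 m²; P = b + 2y√(1+z²) = 1.15 + 2×1.37×1.386 = 4.948 m.
Hydraulic radius R = A/P = 3.377/4.948 = 0.6825 m.
From Manning's equation, S = [nQ / (1 A R^(2/3))]² = [0.017 × 5.96 / (1 × 3.377 × 0.6825^(2/3))]² = 0.0015.

S = 0.0015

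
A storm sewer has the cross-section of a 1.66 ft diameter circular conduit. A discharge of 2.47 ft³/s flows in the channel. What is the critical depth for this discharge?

y_c = 0.577 ft

At critical depth, Q² T / (g A³) = 1, i.e. A³/T = Q²/g = 2.47²/32.2 = 0.1895.
At y = 0.641 ft: A³/T = 0.2837 — too large.
At y = 0.489 ft: A³/T = 0.09972 — too small.
At y = 0.577 ft: A³/T = 0.1892 — matches.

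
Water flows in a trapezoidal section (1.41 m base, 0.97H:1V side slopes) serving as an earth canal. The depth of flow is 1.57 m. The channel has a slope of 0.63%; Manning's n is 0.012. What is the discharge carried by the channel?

With bottom width b = 1.41 m and side slope z = 0.97: A = (b + zy)y = (1.41 + 0.97×1.57)×1.57 = 4.605 m²; P = b + 2y√(1+z²) = 1.41 + 2×1.57×1.393 = 5.785 m.
Hydraulic radius R = A/P = 4.605/5.785 = 0.796 m.
Manning's equation: Q = (1/n) A R^(2/3) S^(1/2) = (1/0.012) × 4.605 × 0.796^(2/3) × 0.0063^(1/2) = 26.2 m³/s.

Q = 26.2 m³/s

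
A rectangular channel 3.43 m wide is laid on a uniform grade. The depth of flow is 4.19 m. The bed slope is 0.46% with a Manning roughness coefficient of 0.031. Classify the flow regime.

subcritical

Flow area A = b·y = 3.43 × 4.19 = 14.37 m². Wetted perimeter P = b + 2y = 3.43 + 2×4.19 = 11.81 m.
Hydraulic radius R = A/P = 14.37/11.81 = 1.217 m.
V = (1/n) R^(2/3) √S = (1/0.031) × 1.217^(2/3) × √0.0046 = 2.494 m/s. Hydraulic depth D_h = A/T = 14.37/3.43 = 4.19 m.
Froude number Fr = V/√(g·D_h) = 2.494/√(9.81×4.19) = 0.389, which is less than 1, so the flow is subcritical.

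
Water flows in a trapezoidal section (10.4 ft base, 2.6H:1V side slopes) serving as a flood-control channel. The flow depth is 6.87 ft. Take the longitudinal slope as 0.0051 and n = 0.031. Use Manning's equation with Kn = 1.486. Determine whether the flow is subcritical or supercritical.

With bottom width b = 10.4 ft and side slope z = 2.6: A = (b + zy)y = (10.4 + 2.6×6.87)×6.87 = 194.2 ft²; P = b + 2y√(1+z²) = 10.4 + 2×6.87×2.786 = 48.68 ft.
Hydraulic radius R = A/P = 194.2/48.68 = 3.989 ft.
V = (1.486/n) R^(2/3) √S = (1.486/0.031) × 3.989^(2/3) × √0.0051 = 8.61 ft/s. Hydraulic depth D_h = A/T = 194.2/46.12 = 4.21 ft.
Froude number Fr = V/√(g·D_h) = 8.61/√(32.2×4.21) = 0.74, which is less than 1, so the flow is subcritical.

subcritical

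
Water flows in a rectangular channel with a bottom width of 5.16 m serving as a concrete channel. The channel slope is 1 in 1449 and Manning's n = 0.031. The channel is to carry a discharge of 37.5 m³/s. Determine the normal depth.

Manning's equation rearranged: A R^(2/3) = nQ / (1·√S) = 0.031 × 37.5 / (√0.0006901) = 44.25.
Try y = 5.06 m: A R^(2/3) = 37.32 — too small.
Try y = 5.82 m: A R^(2/3) = 44.23 — ≈ 44.25.

y_n = 5.82 m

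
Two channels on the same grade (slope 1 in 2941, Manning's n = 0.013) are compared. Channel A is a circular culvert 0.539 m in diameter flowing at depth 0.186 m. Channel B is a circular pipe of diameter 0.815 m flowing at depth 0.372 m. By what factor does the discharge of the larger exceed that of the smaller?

5.02

Channel A: For a circular section of diameter D = 0.539 m at depth y = 0.186 m, the central angle is θ = 2 arccos(1 − 2y/D) = 2.512 rad. Then A = (D²/8)(θ − sin θ) = 0.06981 m² and P = Dθ/2 = 0.6769 m. Hydraulic radius R = A/P = 0.06981/0.6769 = 0.1031 m. Q_A = (1/0.013)·0.06981·0.1031^(2/3)·√0.00034 = 0.02178 m³/s.
Channel B: For a circular section of diameter D = 0.815 m at depth y = 0.372 m, the central angle is θ = 2 arccos(1 − 2y/D) = 2.967 rad. Then A = (D²/8)(θ − sin θ) = 0.2319 m² and P = Dθ/2 = 1.209 m. Hydraulic radius R = A/P = 0.2319/1.209 = 0.1918 m. Q_B = (1/0.013)·0.2319·0.1918^(2/3)·√0.00034 = 0.1094 m³/s.
The larger discharge is 0.1094 m³/s and the smaller is 0.02178 m³/s; the ratio is 5.02.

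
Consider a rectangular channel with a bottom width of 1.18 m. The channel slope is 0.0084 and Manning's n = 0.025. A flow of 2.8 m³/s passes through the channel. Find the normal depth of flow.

y_n = 1.2 m

Manning's equation rearranged: A R^(2/3) = nQ / (1·√S) = 0.025 × 2.8 / (√0.0084) = 0.7638.
Try y = 1.46 m: A R^(2/3) = 0.9665 — high.
Try y = 1.08 m: A R^(2/3) = 0.6704 — low.
Try y = 1.2 m: A R^(2/3) = 0.763 — ≈ 0.7638.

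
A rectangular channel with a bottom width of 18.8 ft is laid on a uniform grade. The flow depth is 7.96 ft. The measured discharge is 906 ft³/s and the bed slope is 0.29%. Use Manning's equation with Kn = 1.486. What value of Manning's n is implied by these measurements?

Flow area A = b·y = 18.8 × 7.96 = 149.6 ft². Wetted perimeter P = b + 2y = 18.8 + 2×7.96 = 34.72 ft.
Hydraulic radius R = A/P = 149.6/34.72 = 4.31 ft.
Rearranging Manning's equation: n = (1.486/Q) A R^(2/3) S^(1/2) = (1.486/906) × 149.6 × 4.31^(2/3) × √0.0029 = 0.035.

n = 0.035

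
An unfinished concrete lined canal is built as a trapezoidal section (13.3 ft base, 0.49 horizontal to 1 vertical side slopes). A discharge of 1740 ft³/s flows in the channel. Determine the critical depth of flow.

y_c = 7.36 ft

At critical depth, Q² T / (g A³) = 1, i.e. A³/T = Q²/g = 1740²/32.2 = 94020.
Trying y = 6.12 ft: A³/T = 51430 — short.
Trying y = 8.29 ft: A³/T = 139200 — over.
Trying y = 7.36 ft: A³/T = 93920 — matches.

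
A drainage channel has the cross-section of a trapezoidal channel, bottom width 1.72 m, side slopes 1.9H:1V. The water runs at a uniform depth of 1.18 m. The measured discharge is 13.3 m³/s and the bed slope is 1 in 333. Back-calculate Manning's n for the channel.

n = 0.015

With bottom width b = 1.72 m and side slope z = 1.9: A = (b + zy)y = (1.72 + 1.9×1.18)×1.18 = 4.675 m²; P = b + 2y√(1+z²) = 1.72 + 2×1.18×2.147 = 6.787 m.
Hydraulic radius R = A/P = 4.675/6.787 = 0.6888 m.
Rearranging Manning's equation: n = (1/Q) A R^(2/3) S^(1/2) = (1/13.3) × 4.675 × 0.6888^(2/3) × √0.003003 = 0.015.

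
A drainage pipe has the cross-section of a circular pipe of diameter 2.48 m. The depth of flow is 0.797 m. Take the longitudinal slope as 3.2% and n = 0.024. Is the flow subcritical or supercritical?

supercritical

For a circular section of diameter D = 2.48 m at depth y = 0.797 m, the central angle is θ = 2 arccos(1 − 2y/D) = 2.411 rad. Then A = (D²/8)(θ − sin θ) = 1.34 m² and P = Dθ/2 = 2.99 m.
Hydraulic radius R = A/P = 1.34/2.99 = 0.4484 m.
V = (1/n) R^(2/3) √S = (1/0.024) × 0.4484^(2/3) × √0.032 = 4.366 m/s. Hydraulic depth D_h = A/T = 1.34/2.316 = 0.5787 m.
Froude number Fr = V/√(g·D_h) = 4.366/√(9.81×0.5787) = 1.83, which is greater than 1, so the flow is supercritical.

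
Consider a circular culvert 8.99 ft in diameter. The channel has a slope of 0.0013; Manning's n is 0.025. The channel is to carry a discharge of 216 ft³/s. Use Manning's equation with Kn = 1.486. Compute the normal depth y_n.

Manning's equation rearranged: A R^(2/3) = nQ / (1.486·√S) = 0.025 × 216 / (1.486 × √0.0013) = 100.8.
At y = 7.96 ft: A R^(2/3) = 115.2 — high.
At y = 6.03 ft: A R^(2/3) = 86.1 — low.
At y = 6.83 ft: A R^(2/3) = 100.8 — matches.

y_n = 6.83 ft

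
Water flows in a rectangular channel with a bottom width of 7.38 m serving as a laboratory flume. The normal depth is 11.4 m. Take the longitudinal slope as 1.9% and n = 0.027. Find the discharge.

Flow area A = b·y = 7.38 × 11.4 = 84.13 m². Wetted perimeter P = b + 2y = 7.38 + 2×11.4 = 30.18 m.
Hydraulic radius R = A/P = 84.13/30.18 = 2.788 m.
Manning's equation: Q = (1/n) A R^(2/3) S^(1/2) = (1/0.027) × 84.13 × 2.788^(2/3) × 0.019^(1/2) = 851 m³/s.

Q = 851 m³/s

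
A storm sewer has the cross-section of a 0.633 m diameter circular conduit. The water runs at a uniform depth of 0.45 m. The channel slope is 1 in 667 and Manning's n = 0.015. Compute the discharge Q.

For a circular section of diameter D = 0.633 m at depth y = 0.45 m, the central angle is θ = 2 arccos(1 − 2y/D) = 4.012 rad. Then A = (D²/8)(θ − sin θ) = 0.2393 m² and P = Dθ/2 = 1.27 m.
Hydraulic radius R = A/P = 0.2393/1.27 = 0.1884 m.
Manning's equation: Q = (1/n) A R^(2/3) S^(1/2) = (1/0.015) × 0.2393 × 0.1884^(2/3) × 0.001499^(1/2) = 0.203 m³/s.

Q = 0.203 m³/s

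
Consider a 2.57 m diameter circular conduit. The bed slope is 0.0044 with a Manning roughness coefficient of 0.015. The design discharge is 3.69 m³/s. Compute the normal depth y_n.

Manning's equation rearranged: A R^(2/3) = nQ / (1·√S) = 0.015 × 3.69 / (√0.0044) = 0.8344.
At y = 0.606 m: A R^(2/3) = 0.471 — short.
At y = 0.811 m: A R^(2/3) = 0.8339 — close enough.

y_n = 0.811 m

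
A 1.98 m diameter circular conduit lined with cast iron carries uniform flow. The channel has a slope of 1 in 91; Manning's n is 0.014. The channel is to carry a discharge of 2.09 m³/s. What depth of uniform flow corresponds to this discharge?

y_n = 0.509 m

Manning's equation rearranged: A R^(2/3) = nQ / (1·√S) = 0.014 × 2.09 / (√0.01099) = 0.2791.
Trying y = 0.437 m: A R^(2/3) = 0.2058 — too small.
Trying y = 0.613 m: A R^(2/3) = 0.401 — too large.
Trying y = 0.509 m: A R^(2/3) = 0.2789 — close enough.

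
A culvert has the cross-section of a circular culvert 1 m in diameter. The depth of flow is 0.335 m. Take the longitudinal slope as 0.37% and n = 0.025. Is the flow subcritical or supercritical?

For a circular section of diameter D = 1 m at depth y = 0.335 m, the central angle is θ = 2 arccos(1 − 2y/D) = 2.469 rad. Then A = (D²/8)(θ − sin θ) = 0.2307 m² and P = Dθ/2 = 1.234 m.
Hydraulic radius R = A/P = 0.2307/1.234 = 0.1869 m.
V = (1/n) R^(2/3) √S = (1/0.025) × 0.1869^(2/3) × √0.0037 = 0.7954 m/s. Hydraulic depth D_h = A/T = 0.2307/0.944 = 0.2444 m.
Froude number Fr = V/√(g·D_h) = 0.7954/√(9.81×0.2444) = 0.514, which is less than 1, so the flow is subcritical.

subcritical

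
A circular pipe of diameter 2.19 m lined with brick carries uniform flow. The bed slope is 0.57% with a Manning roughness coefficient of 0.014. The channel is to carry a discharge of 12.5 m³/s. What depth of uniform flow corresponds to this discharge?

y_n = 1.65 m

Manning's equation rearranged: A R^(2/3) = nQ / (1·√S) = 0.014 × 12.5 / (√0.0057) = 2.318.
Trying y = 1.94 m: A R^(2/3) = 2.667 — high.
Trying y = 1.25 m: A R^(2/3) = 1.567 — low.
Trying y = 1.65 m: A R^(2/3) = 2.311 — close enough.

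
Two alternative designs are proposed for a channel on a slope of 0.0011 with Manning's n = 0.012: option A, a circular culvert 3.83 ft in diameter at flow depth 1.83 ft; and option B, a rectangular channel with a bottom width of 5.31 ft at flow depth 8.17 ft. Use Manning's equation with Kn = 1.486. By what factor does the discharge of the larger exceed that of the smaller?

Channel A: For a circular section of diameter D = 3.83 ft at depth y = 1.83 ft, the central angle is θ = 2 arccos(1 − 2y/D) = 3.053 rad. Then A = (D²/8)(θ − sin θ) = 5.435 ft² and P = Dθ/2 = 5.846 ft. Hydraulic radius R = A/P = 5.435/5.846 = 0.9297 ft. Q_A = (1.486/0.012)·5.435·0.9297^(2/3)·√0.0011 = 21.26 ft³/s.
Channel B: Flow area A = b·y = 5.31 × 8.17 = 43.38 ft². Wetted perimeter P = b + 2y = 5.31 + 2×8.17 = 21.65 ft. Hydraulic radius R = A/P = 43.38/21.65 = 2.004 ft. Q_B = (1.486/0.012)·43.38·2.004^(2/3)·√0.0011 = 283.2 ft³/s.
The larger discharge is 283.2 ft³/s and the smaller is 21.26 ft³/s; the ratio is 13.3.

13.3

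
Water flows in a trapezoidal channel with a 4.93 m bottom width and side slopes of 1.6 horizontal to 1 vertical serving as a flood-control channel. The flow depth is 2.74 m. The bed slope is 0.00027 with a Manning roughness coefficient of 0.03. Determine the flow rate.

Q = 19.7 m³/s

With bottom width b = 4.93 m and side slope z = 1.6: A = (b + zy)y = (4.93 + 1.6×2.74)×2.74 = 25.52 m²; P = b + 2y√(1+z²) = 4.93 + 2×2.74×1.887 = 15.27 m.
Hydraulic radius R = A/P = 25.52/15.27 = 1.671 m.
Manning's equation: Q = (1/n) A R^(2/3) S^(1/2) = (1/0.03) × 25.52 × 1.671^(2/3) × 0.00027^(1/2) = 19.7 m³/s.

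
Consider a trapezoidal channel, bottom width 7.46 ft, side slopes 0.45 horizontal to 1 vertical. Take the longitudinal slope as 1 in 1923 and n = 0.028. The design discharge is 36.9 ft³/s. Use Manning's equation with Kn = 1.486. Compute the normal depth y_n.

Manning's equation rearranged: A R^(2/3) = nQ / (1.486·√S) = 0.028 × 36.9 / (1.486 × √0.00052) = 30.49.
Try y = 3.19 ft: A R^(2/3) = 44.49 — high.
Try y = 2.13 ft: A R^(2/3) = 23.27 — low.
Try y = 2.52 ft: A R^(2/3) = 30.45 — ≈ 30.49.

y_n = 2.52 ft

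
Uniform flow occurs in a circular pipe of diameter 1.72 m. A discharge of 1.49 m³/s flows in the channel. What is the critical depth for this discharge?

y_c = 0.598 m

At critical depth, Q² T / (g A³) = 1, i.e. A³/T = Q²/g = 1.49²/9.81 = 0.2263.
Trying y = 0.485 m: A³/T = 0.1005 — low.
Trying y = 0.652 m: A³/T = 0.3155 — high.
Trying y = 0.598 m: A³/T = 0.2261 — ≈ 0.2263.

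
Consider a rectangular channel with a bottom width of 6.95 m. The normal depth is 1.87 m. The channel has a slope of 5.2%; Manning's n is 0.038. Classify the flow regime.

Flow area A = b·y = 6.95 × 1.87 = 13 m². Wetted perimeter P = b + 2y = 6.95 + 2×1.87 = 10.69 m.
Hydraulic radius R = A/P = 13/10.69 = 1.216 m.
V = (1/n) R^(2/3) √S = (1/0.038) × 1.216^(2/3) × √0.052 = 6.836 m/s. Hydraulic depth D_h = A/T = 13/6.95 = 1.87 m.
Froude number Fr = V/√(g·D_h) = 6.836/√(9.81×1.87) = 1.6, which is greater than 1, so the flow is supercritical.

supercritical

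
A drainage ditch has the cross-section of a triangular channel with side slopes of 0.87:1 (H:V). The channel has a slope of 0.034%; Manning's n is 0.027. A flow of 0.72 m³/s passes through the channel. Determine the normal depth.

y_n = 1.42 m

Manning's equation rearranged: A R^(2/3) = nQ / (1·√S) = 0.027 × 0.72 / (√0.00034) = 1.054.
Try y = 1.03 m: A R^(2/3) = 0.4479 — short.
Try y = 1.58 m: A R^(2/3) = 1.402 — over.
Try y = 1.42 m: A R^(2/3) = 1.054 — close enough.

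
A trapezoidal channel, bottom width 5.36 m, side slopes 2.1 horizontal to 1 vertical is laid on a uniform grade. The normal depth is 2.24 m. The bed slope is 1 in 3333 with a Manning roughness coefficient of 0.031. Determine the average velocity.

With bottom width b = 5.36 m and side slope z = 2.1: A = (b + zy)y = (5.36 + 2.1×2.24)×2.24 = 22.54 m²; P = b + 2y√(1+z²) = 5.36 + 2×2.24×2.326 = 15.78 m.
Hydraulic radius R = A/P = 22.54/15.78 = 1.429 m.
From Manning's equation, V = (1/n) R^(2/3) S^(1/2) = (1/0.031) × 1.429^(2/3) × 0.0003^(1/2) = 0.709 m/s.

V = 0.709 m/s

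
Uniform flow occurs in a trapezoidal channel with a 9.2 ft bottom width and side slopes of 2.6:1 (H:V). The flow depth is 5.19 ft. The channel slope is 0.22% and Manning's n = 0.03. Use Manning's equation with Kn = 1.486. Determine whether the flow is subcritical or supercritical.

With bottom width b = 9.2 ft and side slope z = 2.6: A = (b + zy)y = (9.2 + 2.6×5.19)×5.19 = 117.8 ft²; P = b + 2y√(1+z²) = 9.2 + 2×5.19×2.786 = 38.12 ft.
Hydraulic radius R = A/P = 117.8/38.12 = 3.09 ft.
V = (1.486/n) R^(2/3) √S = (1.486/0.03) × 3.09^(2/3) × √0.0022 = 4.929 ft/s. Hydraulic depth D_h = A/T = 117.8/36.19 = 3.255 ft.
Froude number Fr = V/√(g·D_h) = 4.929/√(32.2×3.255) = 0.481, which is less than 1, so the flow is subcritical.

subcritical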